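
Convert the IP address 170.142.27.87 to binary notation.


170 = 10101010
142 = 10001110
27 = 00011011
87 = 01010111
Binary: 10101010.10001110.00011011.01010111


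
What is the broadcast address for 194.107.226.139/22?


Network: 194.107.224.0/22
Host bits = 10
Set all host bits to 1:
Broadcast: 194.107.227.255


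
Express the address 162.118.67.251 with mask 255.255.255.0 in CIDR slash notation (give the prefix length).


Binary: 11111111.11111111.11111111.00000000
Count leading 1s
Prefix: /24


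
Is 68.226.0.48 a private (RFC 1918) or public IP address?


RFC 1918 private ranges:
  10.0.0.0/8 (10.0.0.0 - 10.255.255.255)
  172.16.0.0/12 (172.16.0.0 - 172.31.255.255)
  192.168.0.0/16 (192.168.0.0 - 192.168.255.255)
Public (not in any RFC 1918 range)


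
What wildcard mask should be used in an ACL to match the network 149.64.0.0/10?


Subnet mask: 255.192.0.0
Wildcard = 255.255.255.255 - subnet mask
255 - 255 = 0
255 - 192 = 63
255 - 0 = 255
255 - 0 = 255
Wildcard: 0.63.255.255


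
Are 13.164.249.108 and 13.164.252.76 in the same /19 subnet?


Mask: 255.255.224.0
13.164.249.108 AND mask = 13.164.224.0
13.164.252.76 AND mask = 13.164.224.0
Yes, same subnet (13.164.224.0)


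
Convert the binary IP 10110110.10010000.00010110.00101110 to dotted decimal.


10110110 = 182
10010000 = 144
00010110 = 22
00101110 = 46
IP: 182.144.22.46


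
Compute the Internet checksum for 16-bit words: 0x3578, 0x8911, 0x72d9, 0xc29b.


Sum all words (with carry folding):
+ 0x3578 = 0x3578
+ 0x8911 = 0xbe89
+ 0x72d9 = 0x3163
+ 0xc29b = 0xf3fe
One's complement: ~0xf3fe
Checksum = 0x0c01


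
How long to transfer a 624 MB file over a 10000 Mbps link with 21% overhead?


Effective throughput = 10000 * (1 - 21/100) = 7900 Mbps
File size in Mb = 624 * 8 = 4992 Mb
Time = 4992 / 7900
Time = 0.6319 seconds


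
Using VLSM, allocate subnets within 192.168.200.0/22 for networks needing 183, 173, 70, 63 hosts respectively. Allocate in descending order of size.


183 hosts -> /24 (254 usable): 192.168.200.0/24
173 hosts -> /24 (254 usable): 192.168.201.0/24
70 hosts -> /25 (126 usable): 192.168.202.0/25
63 hosts -> /25 (126 usable): 192.168.202.128/25
Allocation: 192.168.200.0/24 (183 hosts, 254 usable); 192.168.201.0/24 (173 hosts, 254 usable); 192.168.202.0/25 (70 hosts, 126 usable); 192.168.202.128/25 (63 hosts, 126 usable)


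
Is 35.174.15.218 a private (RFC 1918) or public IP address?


RFC 1918 private ranges:
  10.0.0.0/8 (10.0.0.0 - 10.255.255.255)
  172.16.0.0/12 (172.16.0.0 - 172.31.255.255)
  192.168.0.0/16 (192.168.0.0 - 192.168.255.255)
Public (not in any RFC 1918 range)


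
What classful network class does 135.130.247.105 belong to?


First octet: 135
Binary: 10000111
10xxxxxx -> Class B (128-191)
Class B, default mask 255.255.0.0 (/16)


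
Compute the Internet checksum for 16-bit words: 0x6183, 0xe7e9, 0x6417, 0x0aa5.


Sum all words (with carry folding):
+ 0x6183 = 0x6183
+ 0xe7e9 = 0x496d
+ 0x6417 = 0xad84
+ 0x0aa5 = 0xb829
One's complement: ~0xb829
Checksum = 0x47d6


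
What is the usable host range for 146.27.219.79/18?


Network: 146.27.192.0
Broadcast: 146.27.255.255
First usable = network + 1
Last usable = broadcast - 1
Range: 146.27.192.1 to 146.27.255.254


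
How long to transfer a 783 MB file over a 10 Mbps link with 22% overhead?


Effective throughput = 10 * (1 - 22/100) = 7.8 Mbps
File size in Mb = 783 * 8 = 6264 Mb
Time = 6264 / 7.8
Time = 803.0769 seconds


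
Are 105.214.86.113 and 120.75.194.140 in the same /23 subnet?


Mask: 255.255.254.0
105.214.86.113 AND mask = 105.214.86.0
120.75.194.140 AND mask = 120.75.194.0
No, different subnets (105.214.86.0 vs 120.75.194.0)


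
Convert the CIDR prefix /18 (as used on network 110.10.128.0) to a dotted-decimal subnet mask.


/18 means 18 network bits, 14 host bits
Binary: 11111111111111111100000000000000
Mask: 255.255.192.0


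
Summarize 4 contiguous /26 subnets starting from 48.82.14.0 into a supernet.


Original prefix: /26
Number of subnets: 4 = 2^2
New prefix = 26 - 2 = 24
Supernet: 48.82.14.0/24


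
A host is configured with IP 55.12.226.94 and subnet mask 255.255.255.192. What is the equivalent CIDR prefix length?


Binary: 11111111.11111111.11111111.11000000
Count leading 1s
Prefix: /26


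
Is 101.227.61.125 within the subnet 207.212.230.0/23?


Subnet network: 207.212.230.0
Test IP AND mask: 101.227.60.0
No, 101.227.61.125 is not in 207.212.230.0/23


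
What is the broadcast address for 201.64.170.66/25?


Network: 201.64.170.0/25
Host bits = 7
Set all host bits to 1:
Broadcast: 201.64.170.127


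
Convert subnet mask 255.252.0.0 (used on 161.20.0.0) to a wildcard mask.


Subnet mask: 255.252.0.0
Wildcard = 255.255.255.255 - subnet mask
255 - 255 = 0
255 - 252 = 3
255 - 0 = 255
255 - 0 = 255
Wildcard: 0.3.255.255


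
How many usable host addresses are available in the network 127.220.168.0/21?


Host bits = 32 - 21 = 11
Total addresses = 2^11 = 2048
Usable = total - 2 (network and broadcast)
Usable hosts: 2046


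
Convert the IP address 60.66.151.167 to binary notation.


60 = 00111100
66 = 01000010
151 = 10010111
167 = 10100111
Binary: 00111100.01000010.10010111.10100111


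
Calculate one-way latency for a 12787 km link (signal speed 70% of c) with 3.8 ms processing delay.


Speed = 0.7 * 3e5 km/s = 210000 km/s
Propagation delay = 12787 / 210000 = 0.0609 s = 60.8905 ms
Processing delay = 3.8 ms
Total one-way latency = 64.6905 ms


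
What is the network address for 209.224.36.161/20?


IP:   11010001.11100000.00100100.10100001
Mask: 11111111.11111111.11110000.00000000
AND operation:
Net:  11010001.11100000.00100000.00000000
Network: 209.224.32.0/20


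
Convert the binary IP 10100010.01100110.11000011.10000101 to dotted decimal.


10100010 = 162
01100110 = 102
11000011 = 195
10000101 = 133
IP: 162.102.195.133


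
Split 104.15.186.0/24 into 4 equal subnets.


New prefix = 24 + 2 = 26
Each subnet has 64 addresses
  104.15.186.0/26
  104.15.186.64/26
  104.15.186.128/26
  104.15.186.192/26
Subnets: 104.15.186.0/26, 104.15.186.64/26, 104.15.186.128/26, 104.15.186.192/26


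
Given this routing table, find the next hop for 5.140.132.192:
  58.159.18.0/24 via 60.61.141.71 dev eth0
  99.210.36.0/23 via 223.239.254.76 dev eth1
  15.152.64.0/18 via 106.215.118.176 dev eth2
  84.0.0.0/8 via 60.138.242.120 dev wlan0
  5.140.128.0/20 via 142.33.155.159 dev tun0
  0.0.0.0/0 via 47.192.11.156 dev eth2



Longest prefix match for 5.140.132.192:
  /24 58.159.18.0: no
  /23 99.210.36.0: no
  /18 15.152.64.0: no
  /8 84.0.0.0: no
  /20 5.140.128.0: MATCH
  /0 0.0.0.0: MATCH
Selected: next-hop 142.33.155.159 via tun0 (matched /20)


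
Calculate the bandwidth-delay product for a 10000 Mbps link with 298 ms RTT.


BDP = bandwidth * RTT
= 10000 Mbps * 298 ms
= 10000 * 1e6 * 298 / 1000 bits
= 2980000000 bits
= 372500000 bytes
= 363769.5312 KB
BDP = 2980000000 bits (372500000 bytes)


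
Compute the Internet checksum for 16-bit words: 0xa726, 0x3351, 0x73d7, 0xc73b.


Sum all words (with carry folding):
+ 0xa726 = 0xa726
+ 0x3351 = 0xda77
+ 0x73d7 = 0x4e4f
+ 0xc73b = 0x158b
One's complement: ~0x158b
Checksum = 0xea74


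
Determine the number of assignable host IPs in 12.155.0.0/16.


Host bits = 32 - 16 = 16
Total addresses = 2^16 = 65536
Usable = total - 2 (network and broadcast)
Usable hosts: 65534


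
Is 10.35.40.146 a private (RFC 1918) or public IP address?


RFC 1918 private ranges:
  10.0.0.0/8 (10.0.0.0 - 10.255.255.255)
  172.16.0.0/12 (172.16.0.0 - 172.31.255.255)
  192.168.0.0/16 (192.168.0.0 - 192.168.255.255)
Private (in 10.0.0.0/8)


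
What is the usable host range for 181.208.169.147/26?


Network: 181.208.169.128
Broadcast: 181.208.169.191
First usable = network + 1
Last usable = broadcast - 1
Range: 181.208.169.129 to 181.208.169.190


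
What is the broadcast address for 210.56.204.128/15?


Network: 210.56.0.0/15
Host bits = 17
Set all host bits to 1:
Broadcast: 210.57.255.255


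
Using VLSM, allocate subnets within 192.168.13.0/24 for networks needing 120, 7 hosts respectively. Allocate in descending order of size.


120 hosts -> /25 (126 usable): 192.168.13.0/25
7 hosts -> /28 (14 usable): 192.168.13.128/28
Allocation: 192.168.13.0/25 (120 hosts, 126 usable); 192.168.13.128/28 (7 hosts, 14 usable)


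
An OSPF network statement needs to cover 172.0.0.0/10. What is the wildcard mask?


Subnet mask: 255.192.0.0
Wildcard = 255.255.255.255 - subnet mask
255 - 255 = 0
255 - 192 = 63
255 - 0 = 255
255 - 0 = 255
Wildcard: 0.63.255.255


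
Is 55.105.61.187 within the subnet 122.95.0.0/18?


Subnet network: 122.95.0.0
Test IP AND mask: 55.105.0.0
No, 55.105.61.187 is not in 122.95.0.0/18


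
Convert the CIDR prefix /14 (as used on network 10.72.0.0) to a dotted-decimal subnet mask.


/14 means 14 network bits, 18 host bits
Binary: 11111111111111000000000000000000
Mask: 255.252.0.0


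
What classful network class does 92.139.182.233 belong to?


First octet: 92
Binary: 01011100
0xxxxxxx -> Class A (1-126)
Class A, default mask 255.0.0.0 (/8)


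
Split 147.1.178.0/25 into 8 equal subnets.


New prefix = 25 + 3 = 28
Each subnet has 16 addresses
  147.1.178.0/28
  147.1.178.16/28
  147.1.178.32/28
  147.1.178.48/28
  147.1.178.64/28
  147.1.178.80/28
  147.1.178.96/28
  147.1.178.112/28
Subnets: 147.1.178.0/28, 147.1.178.16/28, 147.1.178.32/28, 147.1.178.48/28, 147.1.178.64/28, 147.1.178.80/28, 147.1.178.96/28, 147.1.178.112/28


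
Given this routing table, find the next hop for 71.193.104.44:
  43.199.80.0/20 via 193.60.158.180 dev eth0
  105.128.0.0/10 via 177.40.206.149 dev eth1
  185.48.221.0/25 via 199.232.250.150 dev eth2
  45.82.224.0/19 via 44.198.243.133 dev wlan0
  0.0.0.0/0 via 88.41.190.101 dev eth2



Longest prefix match for 71.193.104.44:
  /20 43.199.80.0: no
  /10 105.128.0.0: no
  /25 185.48.221.0: no
  /19 45.82.224.0: no
  /0 0.0.0.0: MATCH
Selected: next-hop 88.41.190.101 via eth2 (matched /0)


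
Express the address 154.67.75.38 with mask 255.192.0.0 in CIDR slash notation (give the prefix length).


Binary: 11111111.11000000.00000000.00000000
Count leading 1s
Prefix: /10


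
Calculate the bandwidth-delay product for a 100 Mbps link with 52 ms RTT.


BDP = bandwidth * RTT
= 100 Mbps * 52 ms
= 100 * 1e6 * 52 / 1000 bits
= 5200000 bits
= 650000 bytes
= 634.7656 KB
BDP = 5200000 bits (650000 bytes)


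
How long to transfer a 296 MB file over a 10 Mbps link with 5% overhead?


Effective throughput = 10 * (1 - 5/100) = 9.5 Mbps
File size in Mb = 296 * 8 = 2368 Mb
Time = 2368 / 9.5
Time = 249.2632 seconds


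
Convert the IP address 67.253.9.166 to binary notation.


67 = 01000011
253 = 11111101
9 = 00001001
166 = 10100110
Binary: 01000011.11111101.00001001.10100110


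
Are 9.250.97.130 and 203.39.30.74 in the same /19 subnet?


Mask: 255.255.224.0
9.250.97.130 AND mask = 9.250.96.0
203.39.30.74 AND mask = 203.39.0.0
No, different subnets (9.250.96.0 vs 203.39.0.0)


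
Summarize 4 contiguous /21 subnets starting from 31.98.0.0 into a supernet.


Original prefix: /21
Number of subnets: 4 = 2^2
New prefix = 21 - 2 = 19
Supernet: 31.98.0.0/19


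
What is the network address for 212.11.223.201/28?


IP:   11010100.00001011.11011111.11001001
Mask: 11111111.11111111.11111111.11110000
AND operation:
Net:  11010100.00001011.11011111.11000000
Network: 212.11.223.192/28


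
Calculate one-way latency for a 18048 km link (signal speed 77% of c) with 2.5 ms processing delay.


Speed = 0.77 * 3e5 km/s = 231000 km/s
Propagation delay = 18048 / 231000 = 0.0781 s = 78.1299 ms
Processing delay = 2.5 ms
Total one-way latency = 80.6299 ms


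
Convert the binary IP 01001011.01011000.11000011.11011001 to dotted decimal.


01001011 = 75
01011000 = 88
11000011 = 195
11011001 = 217
IP: 75.88.195.217


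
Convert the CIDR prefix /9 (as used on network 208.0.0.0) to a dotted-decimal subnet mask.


/9 means 9 network bits, 23 host bits
Binary: 11111111100000000000000000000000
Mask: 255.128.0.0


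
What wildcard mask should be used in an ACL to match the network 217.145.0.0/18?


Subnet mask: 255.255.192.0
Wildcard = 255.255.255.255 - subnet mask
255 - 255 = 0
255 - 255 = 0
255 - 192 = 63
255 - 0 = 255
Wildcard: 0.0.63.255


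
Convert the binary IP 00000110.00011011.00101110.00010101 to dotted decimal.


00000110 = 6
00011011 = 27
00101110 = 46
00010101 = 21
IP: 6.27.46.21


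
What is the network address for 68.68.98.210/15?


IP:   01000100.01000100.01100010.11010010
Mask: 11111111.11111110.00000000.00000000
AND operation:
Net:  01000100.01000100.00000000.00000000
Network: 68.68.0.0/15


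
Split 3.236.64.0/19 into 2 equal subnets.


New prefix = 19 + 1 = 20
Each subnet has 4096 addresses
  3.236.64.0/20
  3.236.80.0/20
Subnets: 3.236.64.0/20, 3.236.80.0/20


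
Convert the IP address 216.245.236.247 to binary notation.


216 = 11011000
245 = 11110101
236 = 11101100
247 = 11110111
Binary: 11011000.11110101.11101100.11110111


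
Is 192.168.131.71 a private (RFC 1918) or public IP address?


RFC 1918 private ranges:
  10.0.0.0/8 (10.0.0.0 - 10.255.255.255)
  172.16.0.0/12 (172.16.0.0 - 172.31.255.255)
  192.168.0.0/16 (192.168.0.0 - 192.168.255.255)
Private (in 192.168.0.0/16)


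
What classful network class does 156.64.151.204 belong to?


First octet: 156
Binary: 10011100
10xxxxxx -> Class B (128-191)
Class B, default mask 255.255.0.0 (/16)


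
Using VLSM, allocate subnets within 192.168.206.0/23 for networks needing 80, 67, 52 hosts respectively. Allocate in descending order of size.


80 hosts -> /25 (126 usable): 192.168.206.0/25
67 hosts -> /25 (126 usable): 192.168.206.128/25
52 hosts -> /26 (62 usable): 192.168.207.0/26
Allocation: 192.168.206.0/25 (80 hosts, 126 usable); 192.168.206.128/25 (67 hosts, 126 usable); 192.168.207.0/26 (52 hosts, 62 usable)


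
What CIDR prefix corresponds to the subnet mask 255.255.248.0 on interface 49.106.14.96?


Binary: 11111111.11111111.11111000.00000000
Count leading 1s
Prefix: /21


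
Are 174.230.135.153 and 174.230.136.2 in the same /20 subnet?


Mask: 255.255.240.0
174.230.135.153 AND mask = 174.230.128.0
174.230.136.2 AND mask = 174.230.128.0
Yes, same subnet (174.230.128.0)


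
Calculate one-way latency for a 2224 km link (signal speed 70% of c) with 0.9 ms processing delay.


Speed = 0.7 * 3e5 km/s = 210000 km/s
Propagation delay = 2224 / 210000 = 0.0106 s = 10.5905 ms
Processing delay = 0.9 ms
Total one-way latency = 11.4905 ms


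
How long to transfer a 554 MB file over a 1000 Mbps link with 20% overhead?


Effective throughput = 1000 * (1 - 20/100) = 800 Mbps
File size in Mb = 554 * 8 = 4432 Mb
Time = 4432 / 800
Time = 5.54 seconds


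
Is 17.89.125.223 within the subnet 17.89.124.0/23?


Subnet network: 17.89.124.0
Test IP AND mask: 17.89.124.0
Yes, 17.89.125.223 is in 17.89.124.0/23


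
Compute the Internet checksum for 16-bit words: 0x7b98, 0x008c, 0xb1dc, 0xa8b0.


Sum all words (with carry folding):
+ 0x7b98 = 0x7b98
+ 0x008c = 0x7c24
+ 0xb1dc = 0x2e01
+ 0xa8b0 = 0xd6b1
One's complement: ~0xd6b1
Checksum = 0x294e


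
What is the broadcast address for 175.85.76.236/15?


Network: 175.84.0.0/15
Host bits = 17
Set all host bits to 1:
Broadcast: 175.85.255.255


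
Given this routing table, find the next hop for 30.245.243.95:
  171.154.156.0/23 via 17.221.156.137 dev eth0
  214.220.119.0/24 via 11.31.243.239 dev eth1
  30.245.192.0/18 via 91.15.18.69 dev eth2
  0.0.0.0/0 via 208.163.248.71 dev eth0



Longest prefix match for 30.245.243.95:
  /23 171.154.156.0: no
  /24 214.220.119.0: no
  /18 30.245.192.0: MATCH
  /0 0.0.0.0: MATCH
Selected: next-hop 91.15.18.69 via eth2 (matched /18)


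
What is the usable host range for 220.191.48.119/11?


Network: 220.160.0.0
Broadcast: 220.191.255.255
First usable = network + 1
Last usable = broadcast - 1
Range: 220.160.0.1 to 220.191.255.254


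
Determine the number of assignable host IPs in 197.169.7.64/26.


Host bits = 32 - 26 = 6
Total addresses = 2^6 = 64
Usable = total - 2 (network and broadcast)
Usable hosts: 62


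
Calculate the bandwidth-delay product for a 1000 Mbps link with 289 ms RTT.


BDP = bandwidth * RTT
= 1000 Mbps * 289 ms
= 1000 * 1e6 * 289 / 1000 bits
= 289000000 bits
= 36125000 bytes
= 35278.3203 KB
BDP = 289000000 bits (36125000 bytes)


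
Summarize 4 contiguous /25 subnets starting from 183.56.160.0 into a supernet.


Original prefix: /25
Number of subnets: 4 = 2^2
New prefix = 25 - 2 = 23
Supernet: 183.56.160.0/23


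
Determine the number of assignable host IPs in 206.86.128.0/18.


Host bits = 32 - 18 = 14
Total addresses = 2^14 = 16384
Usable = total - 2 (network and broadcast)
Usable hosts: 16382


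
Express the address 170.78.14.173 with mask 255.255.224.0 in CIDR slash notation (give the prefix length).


Binary: 11111111.11111111.11100000.00000000
Count leading 1s
Prefix: /19


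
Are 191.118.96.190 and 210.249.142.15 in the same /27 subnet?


Mask: 255.255.255.224
191.118.96.190 AND mask = 191.118.96.160
210.249.142.15 AND mask = 210.249.142.0
No, different subnets (191.118.96.160 vs 210.249.142.0)


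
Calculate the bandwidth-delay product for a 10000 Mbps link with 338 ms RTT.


BDP = bandwidth * RTT
= 10000 Mbps * 338 ms
= 10000 * 1e6 * 338 / 1000 bits
= 3380000000 bits
= 422500000 bytes
= 412597.6562 KB
BDP = 3380000000 bits (422500000 bytes)


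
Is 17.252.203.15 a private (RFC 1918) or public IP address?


RFC 1918 private ranges:
  10.0.0.0/8 (10.0.0.0 - 10.255.255.255)
  172.16.0.0/12 (172.16.0.0 - 172.31.255.255)
  192.168.0.0/16 (192.168.0.0 - 192.168.255.255)
Public (not in any RFC 1918 range)


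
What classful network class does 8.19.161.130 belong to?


First octet: 8
Binary: 00001000
0xxxxxxx -> Class A (1-126)
Class A, default mask 255.0.0.0 (/8)


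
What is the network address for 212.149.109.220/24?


IP:   11010100.10010101.01101101.11011100
Mask: 11111111.11111111.11111111.00000000
AND operation:
Net:  11010100.10010101.01101101.00000000
Network: 212.149.109.0/24


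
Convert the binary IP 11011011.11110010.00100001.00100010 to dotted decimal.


11011011 = 219
11110010 = 242
00100001 = 33
00100010 = 34
IP: 219.242.33.34


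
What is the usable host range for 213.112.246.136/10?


Network: 213.64.0.0
Broadcast: 213.127.255.255
First usable = network + 1
Last usable = broadcast - 1
Range: 213.64.0.1 to 213.127.255.254


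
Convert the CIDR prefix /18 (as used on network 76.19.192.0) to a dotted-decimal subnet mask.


/18 means 18 network bits, 14 host bits
Binary: 11111111111111111100000000000000
Mask: 255.255.192.0


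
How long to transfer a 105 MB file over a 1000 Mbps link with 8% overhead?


Effective throughput = 1000 * (1 - 8/100) = 920 Mbps
File size in Mb = 105 * 8 = 840 Mb
Time = 840 / 920
Time = 0.913 seconds


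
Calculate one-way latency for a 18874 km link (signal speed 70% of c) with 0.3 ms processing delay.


Speed = 0.7 * 3e5 km/s = 210000 km/s
Propagation delay = 18874 / 210000 = 0.0899 s = 89.8762 ms
Processing delay = 0.3 ms
Total one-way latency = 90.1762 ms


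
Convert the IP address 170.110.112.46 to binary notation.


170 = 10101010
110 = 01101110
112 = 01110000
46 = 00101110
Binary: 10101010.01101110.01110000.00101110


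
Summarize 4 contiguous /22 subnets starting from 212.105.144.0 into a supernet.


Original prefix: /22
Number of subnets: 4 = 2^2
New prefix = 22 - 2 = 20
Supernet: 212.105.144.0/20


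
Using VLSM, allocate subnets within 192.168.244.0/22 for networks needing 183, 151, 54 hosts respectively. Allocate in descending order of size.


183 hosts -> /24 (254 usable): 192.168.244.0/24
151 hosts -> /24 (254 usable): 192.168.245.0/24
54 hosts -> /26 (62 usable): 192.168.246.0/26
Allocation: 192.168.244.0/24 (183 hosts, 254 usable); 192.168.245.0/24 (151 hosts, 254 usable); 192.168.246.0/26 (54 hosts, 62 usable)


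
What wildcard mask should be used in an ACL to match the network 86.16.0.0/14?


Subnet mask: 255.252.0.0
Wildcard = 255.255.255.255 - subnet mask
255 - 255 = 0
255 - 252 = 3
255 - 0 = 255
255 - 0 = 255
Wildcard: 0.3.255.255


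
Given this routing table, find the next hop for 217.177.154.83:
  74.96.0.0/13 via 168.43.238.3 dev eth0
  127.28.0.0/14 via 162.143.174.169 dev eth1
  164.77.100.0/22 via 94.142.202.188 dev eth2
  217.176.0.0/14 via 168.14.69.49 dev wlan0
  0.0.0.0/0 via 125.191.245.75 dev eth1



Longest prefix match for 217.177.154.83:
  /13 74.96.0.0: no
  /14 127.28.0.0: no
  /22 164.77.100.0: no
  /14 217.176.0.0: MATCH
  /0 0.0.0.0: MATCH
Selected: next-hop 168.14.69.49 via wlan0 (matched /14)


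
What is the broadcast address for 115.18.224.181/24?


Network: 115.18.224.0/24
Host bits = 8
Set all host bits to 1:
Broadcast: 115.18.224.255


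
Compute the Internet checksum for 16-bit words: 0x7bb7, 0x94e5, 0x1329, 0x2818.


Sum all words (with carry folding):
+ 0x7bb7 = 0x7bb7
+ 0x94e5 = 0x109d
+ 0x1329 = 0x23c6
+ 0x2818 = 0x4bde
One's complement: ~0x4bde
Checksum = 0xb421


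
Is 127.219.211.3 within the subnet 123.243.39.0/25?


Subnet network: 123.243.39.0
Test IP AND mask: 127.219.211.0
No, 127.219.211.3 is not in 123.243.39.0/25


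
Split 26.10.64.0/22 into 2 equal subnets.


New prefix = 22 + 1 = 23
Each subnet has 512 addresses
  26.10.64.0/23
  26.10.66.0/23
Subnets: 26.10.64.0/23, 26.10.66.0/23


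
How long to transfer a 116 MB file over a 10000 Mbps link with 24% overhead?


Effective throughput = 10000 * (1 - 24/100) = 7600 Mbps
File size in Mb = 116 * 8 = 928 Mb
Time = 928 / 7600
Time = 0.1221 seconds


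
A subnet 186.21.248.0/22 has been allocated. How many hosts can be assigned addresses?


Host bits = 32 - 22 = 10
Total addresses = 2^10 = 1024
Usable = total - 2 (network and broadcast)
Usable hosts: 1022


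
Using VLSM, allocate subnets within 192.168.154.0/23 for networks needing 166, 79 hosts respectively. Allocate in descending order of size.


166 hosts -> /24 (254 usable): 192.168.154.0/24
79 hosts -> /25 (126 usable): 192.168.155.0/25
Allocation: 192.168.154.0/24 (166 hosts, 254 usable); 192.168.155.0/25 (79 hosts, 126 usable)


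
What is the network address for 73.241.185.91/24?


IP:   01001001.11110001.10111001.01011011
Mask: 11111111.11111111.11111111.00000000
AND operation:
Net:  01001001.11110001.10111001.00000000
Network: 73.241.185.0/24


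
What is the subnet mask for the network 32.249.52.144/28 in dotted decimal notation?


/28 means 28 network bits, 4 host bits
Binary: 11111111111111111111111111110000
Mask: 255.255.255.240


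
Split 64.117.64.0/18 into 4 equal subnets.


New prefix = 18 + 2 = 20
Each subnet has 4096 addresses
  64.117.64.0/20
  64.117.80.0/20
  64.117.96.0/20
  64.117.112.0/20
Subnets: 64.117.64.0/20, 64.117.80.0/20, 64.117.96.0/20, 64.117.112.0/20


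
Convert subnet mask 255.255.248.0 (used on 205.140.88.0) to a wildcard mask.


Subnet mask: 255.255.248.0
Wildcard = 255.255.255.255 - subnet mask
255 - 255 = 0
255 - 255 = 0
255 - 248 = 7
255 - 0 = 255
Wildcard: 0.0.7.255


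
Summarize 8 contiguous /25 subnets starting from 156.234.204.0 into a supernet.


Original prefix: /25
Number of subnets: 8 = 2^3
New prefix = 25 - 3 = 22
Supernet: 156.234.204.0/22


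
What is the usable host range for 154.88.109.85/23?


Network: 154.88.108.0
Broadcast: 154.88.109.255
First usable = network + 1
Last usable = broadcast - 1
Range: 154.88.108.1 to 154.88.109.254


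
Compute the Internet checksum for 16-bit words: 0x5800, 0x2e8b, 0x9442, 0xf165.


Sum all words (with carry folding):
+ 0x5800 = 0x5800
+ 0x2e8b = 0x868b
+ 0x9442 = 0x1ace
+ 0xf165 = 0x0c34
One's complement: ~0x0c34
Checksum = 0xf3cb


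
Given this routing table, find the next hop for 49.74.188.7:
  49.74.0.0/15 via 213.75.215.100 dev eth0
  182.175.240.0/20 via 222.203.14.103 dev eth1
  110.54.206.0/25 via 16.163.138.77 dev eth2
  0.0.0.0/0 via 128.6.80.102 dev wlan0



Longest prefix match for 49.74.188.7:
  /15 49.74.0.0: MATCH
  /20 182.175.240.0: no
  /25 110.54.206.0: no
  /0 0.0.0.0: MATCH
Selected: next-hop 213.75.215.100 via eth0 (matched /15)


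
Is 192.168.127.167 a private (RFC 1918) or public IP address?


RFC 1918 private ranges:
  10.0.0.0/8 (10.0.0.0 - 10.255.255.255)
  172.16.0.0/12 (172.16.0.0 - 172.31.255.255)
  192.168.0.0/16 (192.168.0.0 - 192.168.255.255)
Private (in 192.168.0.0/16)


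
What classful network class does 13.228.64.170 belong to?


First octet: 13
Binary: 00001101
0xxxxxxx -> Class A (1-126)
Class A, default mask 255.0.0.0 (/8)


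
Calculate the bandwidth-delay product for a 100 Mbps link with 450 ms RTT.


BDP = bandwidth * RTT
= 100 Mbps * 450 ms
= 100 * 1e6 * 450 / 1000 bits
= 45000000 bits
= 5625000 bytes
= 5493.1641 KB
BDP = 45000000 bits (5625000 bytes)


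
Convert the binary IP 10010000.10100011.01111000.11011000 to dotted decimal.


10010000 = 144
10100011 = 163
01111000 = 120
11011000 = 216
IP: 144.163.120.216


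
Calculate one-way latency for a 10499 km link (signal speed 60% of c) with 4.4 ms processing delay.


Speed = 0.6 * 3e5 km/s = 180000 km/s
Propagation delay = 10499 / 180000 = 0.0583 s = 58.3278 ms
Processing delay = 4.4 ms
Total one-way latency = 62.7278 ms


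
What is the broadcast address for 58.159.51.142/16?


Network: 58.159.0.0/16
Host bits = 16
Set all host bits to 1:
Broadcast: 58.159.255.255


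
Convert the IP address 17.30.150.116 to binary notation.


17 = 00010001
30 = 00011110
150 = 10010110
116 = 01110100
Binary: 00010001.00011110.10010110.01110100


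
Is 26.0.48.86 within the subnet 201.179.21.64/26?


Subnet network: 201.179.21.64
Test IP AND mask: 26.0.48.64
No, 26.0.48.86 is not in 201.179.21.64/26


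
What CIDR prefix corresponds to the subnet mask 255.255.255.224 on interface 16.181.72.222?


Binary: 11111111.11111111.11111111.11100000
Count leading 1s
Prefix: /27


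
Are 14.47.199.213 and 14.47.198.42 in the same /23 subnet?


Mask: 255.255.254.0
14.47.199.213 AND mask = 14.47.198.0
14.47.198.42 AND mask = 14.47.198.0
Yes, same subnet (14.47.198.0)


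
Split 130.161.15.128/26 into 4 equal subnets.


New prefix = 26 + 2 = 28
Each subnet has 16 addresses
  130.161.15.128/28
  130.161.15.144/28
  130.161.15.160/28
  130.161.15.176/28
Subnets: 130.161.15.128/28, 130.161.15.144/28, 130.161.15.160/28, 130.161.15.176/28


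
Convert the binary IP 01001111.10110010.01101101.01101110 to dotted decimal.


01001111 = 79
10110010 = 178
01101101 = 109
01101110 = 110
IP: 79.178.109.110


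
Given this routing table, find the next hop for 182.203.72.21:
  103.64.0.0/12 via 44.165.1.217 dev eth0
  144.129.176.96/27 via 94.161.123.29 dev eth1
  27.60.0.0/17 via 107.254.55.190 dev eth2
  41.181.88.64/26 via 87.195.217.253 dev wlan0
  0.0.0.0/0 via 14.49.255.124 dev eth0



Longest prefix match for 182.203.72.21:
  /12 103.64.0.0: no
  /27 144.129.176.96: no
  /17 27.60.0.0: no
  /26 41.181.88.64: no
  /0 0.0.0.0: MATCH
Selected: next-hop 14.49.255.124 via eth0 (matched /0)


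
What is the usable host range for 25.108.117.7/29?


Network: 25.108.117.0
Broadcast: 25.108.117.7
First usable = network + 1
Last usable = broadcast - 1
Range: 25.108.117.1 to 25.108.117.6


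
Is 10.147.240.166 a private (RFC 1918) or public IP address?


RFC 1918 private ranges:
  10.0.0.0/8 (10.0.0.0 - 10.255.255.255)
  172.16.0.0/12 (172.16.0.0 - 172.31.255.255)
  192.168.0.0/16 (192.168.0.0 - 192.168.255.255)
Private (in 10.0.0.0/8)


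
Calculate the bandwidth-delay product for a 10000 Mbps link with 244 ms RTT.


BDP = bandwidth * RTT
= 10000 Mbps * 244 ms
= 10000 * 1e6 * 244 / 1000 bits
= 2440000000 bits
= 305000000 bytes
= 297851.5625 KB
BDP = 2440000000 bits (305000000 bytes)


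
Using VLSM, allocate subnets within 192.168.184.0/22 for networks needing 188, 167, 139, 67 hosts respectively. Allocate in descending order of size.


188 hosts -> /24 (254 usable): 192.168.184.0/24
167 hosts -> /24 (254 usable): 192.168.185.0/24
139 hosts -> /24 (254 usable): 192.168.186.0/24
67 hosts -> /25 (126 usable): 192.168.187.0/25
Allocation: 192.168.184.0/24 (188 hosts, 254 usable); 192.168.185.0/24 (167 hosts, 254 usable); 192.168.186.0/24 (139 hosts, 254 usable); 192.168.187.0/25 (67 hosts, 126 usable)


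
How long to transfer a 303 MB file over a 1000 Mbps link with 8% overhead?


Effective throughput = 1000 * (1 - 8/100) = 920 Mbps
File size in Mb = 303 * 8 = 2424 Mb
Time = 2424 / 920
Time = 2.6348 seconds


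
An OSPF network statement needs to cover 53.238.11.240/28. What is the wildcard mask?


Subnet mask: 255.255.255.240
Wildcard = 255.255.255.255 - subnet mask
255 - 255 = 0
255 - 255 = 0
255 - 255 = 0
255 - 240 = 15
Wildcard: 0.0.0.15


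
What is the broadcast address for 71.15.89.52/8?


Network: 71.0.0.0/8
Host bits = 24
Set all host bits to 1:
Broadcast: 71.255.255.255


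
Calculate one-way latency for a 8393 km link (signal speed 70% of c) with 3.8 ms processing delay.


Speed = 0.7 * 3e5 km/s = 210000 km/s
Propagation delay = 8393 / 210000 = 0.04 s = 39.9667 ms
Processing delay = 3.8 ms
Total one-way latency = 43.7667 ms


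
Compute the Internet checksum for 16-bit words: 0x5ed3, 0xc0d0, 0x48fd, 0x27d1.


Sum all words (with carry folding):
+ 0x5ed3 = 0x5ed3
+ 0xc0d0 = 0x1fa4
+ 0x48fd = 0x68a1
+ 0x27d1 = 0x9072
One's complement: ~0x9072
Checksum = 0x6f8d


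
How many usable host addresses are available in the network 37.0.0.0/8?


Host bits = 32 - 8 = 24
Total addresses = 2^24 = 16777216
Usable = total - 2 (network and broadcast)
Usable hosts: 16777214


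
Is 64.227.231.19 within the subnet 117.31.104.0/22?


Subnet network: 117.31.104.0
Test IP AND mask: 64.227.228.0
No, 64.227.231.19 is not in 117.31.104.0/22


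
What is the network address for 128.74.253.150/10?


IP:   10000000.01001010.11111101.10010110
Mask: 11111111.11000000.00000000.00000000
AND operation:
Net:  10000000.01000000.00000000.00000000
Network: 128.64.0.0/10


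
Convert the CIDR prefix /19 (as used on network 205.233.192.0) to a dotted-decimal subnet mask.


/19 means 19 network bits, 13 host bits
Binary: 11111111111111111110000000000000
Mask: 255.255.224.0


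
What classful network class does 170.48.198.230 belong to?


First octet: 170
Binary: 10101010
10xxxxxx -> Class B (128-191)
Class B, default mask 255.255.0.0 (/16)


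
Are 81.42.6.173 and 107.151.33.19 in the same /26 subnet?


Mask: 255.255.255.192
81.42.6.173 AND mask = 81.42.6.128
107.151.33.19 AND mask = 107.151.33.0
No, different subnets (81.42.6.128 vs 107.151.33.0)


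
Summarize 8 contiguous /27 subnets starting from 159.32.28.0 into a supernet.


Original prefix: /27
Number of subnets: 8 = 2^3
New prefix = 27 - 3 = 24
Supernet: 159.32.28.0/24


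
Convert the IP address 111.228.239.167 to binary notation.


111 = 01101111
228 = 11100100
239 = 11101111
167 = 10100111
Binary: 01101111.11100100.11101111.10100111


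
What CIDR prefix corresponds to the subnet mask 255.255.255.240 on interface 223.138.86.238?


Binary: 11111111.11111111.11111111.11110000
Count leading 1s
Prefix: /28


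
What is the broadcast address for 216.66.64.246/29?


Network: 216.66.64.240/29
Host bits = 3
Set all host bits to 1:
Broadcast: 216.66.64.247


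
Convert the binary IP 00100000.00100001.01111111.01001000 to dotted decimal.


00100000 = 32
00100001 = 33
01111111 = 127
01001000 = 72
IP: 32.33.127.72


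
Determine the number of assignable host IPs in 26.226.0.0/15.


Host bits = 32 - 15 = 17
Total addresses = 2^17 = 131072
Usable = total - 2 (network and broadcast)
Usable hosts: 131070


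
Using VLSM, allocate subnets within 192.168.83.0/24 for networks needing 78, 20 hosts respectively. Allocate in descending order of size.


78 hosts -> /25 (126 usable): 192.168.83.0/25
20 hosts -> /27 (30 usable): 192.168.83.128/27
Allocation: 192.168.83.0/25 (78 hosts, 126 usable); 192.168.83.128/27 (20 hosts, 30 usable)


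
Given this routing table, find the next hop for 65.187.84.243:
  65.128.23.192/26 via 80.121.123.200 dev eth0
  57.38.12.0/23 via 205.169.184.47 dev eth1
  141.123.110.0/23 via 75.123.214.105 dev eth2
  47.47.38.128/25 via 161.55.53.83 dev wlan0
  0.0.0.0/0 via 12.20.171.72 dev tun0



Longest prefix match for 65.187.84.243:
  /26 65.128.23.192: no
  /23 57.38.12.0: no
  /23 141.123.110.0: no
  /25 47.47.38.128: no
  /0 0.0.0.0: MATCH
Selected: next-hop 12.20.171.72 via tun0 (matched /0)


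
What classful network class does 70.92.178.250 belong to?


First octet: 70
Binary: 01000110
0xxxxxxx -> Class A (1-126)
Class A, default mask 255.0.0.0 (/8)


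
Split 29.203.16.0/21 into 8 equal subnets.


New prefix = 21 + 3 = 24
Each subnet has 256 addresses
  29.203.16.0/24
  29.203.17.0/24
  29.203.18.0/24
  29.203.19.0/24
  29.203.20.0/24
  29.203.21.0/24
  29.203.22.0/24
  29.203.23.0/24
Subnets: 29.203.16.0/24, 29.203.17.0/24, 29.203.18.0/24, 29.203.19.0/24, 29.203.20.0/24, 29.203.21.0/24, 29.203.22.0/24, 29.203.23.0/24


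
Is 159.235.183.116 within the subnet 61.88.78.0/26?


Subnet network: 61.88.78.0
Test IP AND mask: 159.235.183.64
No, 159.235.183.116 is not in 61.88.78.0/26


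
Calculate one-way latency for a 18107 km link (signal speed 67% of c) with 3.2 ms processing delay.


Speed = 0.67 * 3e5 km/s = 201000 km/s
Propagation delay = 18107 / 201000 = 0.0901 s = 90.0846 ms
Processing delay = 3.2 ms
Total one-way latency = 93.2846 ms


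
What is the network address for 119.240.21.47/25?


IP:   01110111.11110000.00010101.00101111
Mask: 11111111.11111111.11111111.10000000
AND operation:
Net:  01110111.11110000.00010101.00000000
Network: 119.240.21.0/25


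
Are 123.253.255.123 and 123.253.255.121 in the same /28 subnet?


Mask: 255.255.255.240
123.253.255.123 AND mask = 123.253.255.112
123.253.255.121 AND mask = 123.253.255.112
Yes, same subnet (123.253.255.112)


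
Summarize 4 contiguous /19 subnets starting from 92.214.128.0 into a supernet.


Original prefix: /19
Number of subnets: 4 = 2^2
New prefix = 19 - 2 = 17
Supernet: 92.214.128.0/17


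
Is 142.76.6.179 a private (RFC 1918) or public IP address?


RFC 1918 private ranges:
  10.0.0.0/8 (10.0.0.0 - 10.255.255.255)
  172.16.0.0/12 (172.16.0.0 - 172.31.255.255)
  192.168.0.0/16 (192.168.0.0 - 192.168.255.255)
Public (not in any RFC 1918 range)


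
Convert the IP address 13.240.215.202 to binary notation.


13 = 00001101
240 = 11110000
215 = 11010111
202 = 11001010
Binary: 00001101.11110000.11010111.11001010


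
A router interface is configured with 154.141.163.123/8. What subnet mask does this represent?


/8 means 8 network bits, 24 host bits
Binary: 11111111000000000000000000000000
Mask: 255.0.0.0


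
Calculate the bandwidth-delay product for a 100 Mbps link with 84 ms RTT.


BDP = bandwidth * RTT
= 100 Mbps * 84 ms
= 100 * 1e6 * 84 / 1000 bits
= 8400000 bits
= 1050000 bytes
= 1025.3906 KB
BDP = 8400000 bits (1050000 bytes)


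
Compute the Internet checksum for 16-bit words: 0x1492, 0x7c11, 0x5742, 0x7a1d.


Sum all words (with carry folding):
+ 0x1492 = 0x1492
+ 0x7c11 = 0x90a3
+ 0x5742 = 0xe7e5
+ 0x7a1d = 0x6203
One's complement: ~0x6203
Checksum = 0x9dfc


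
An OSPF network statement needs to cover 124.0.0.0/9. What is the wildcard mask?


Subnet mask: 255.128.0.0
Wildcard = 255.255.255.255 - subnet mask
255 - 255 = 0
255 - 128 = 127
255 - 0 = 255
255 - 0 = 255
Wildcard: 0.127.255.255


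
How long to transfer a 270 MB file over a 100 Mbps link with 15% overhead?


Effective throughput = 100 * (1 - 15/100) = 85 Mbps
File size in Mb = 270 * 8 = 2160 Mb
Time = 2160 / 85
Time = 25.4118 seconds


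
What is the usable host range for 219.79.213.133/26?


Network: 219.79.213.128
Broadcast: 219.79.213.191
First usable = network + 1
Last usable = broadcast - 1
Range: 219.79.213.129 to 219.79.213.190


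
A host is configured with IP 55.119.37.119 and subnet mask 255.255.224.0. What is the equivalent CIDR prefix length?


Binary: 11111111.11111111.11100000.00000000
Count leading 1s
Prefix: /19


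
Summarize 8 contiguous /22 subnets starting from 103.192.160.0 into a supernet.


Original prefix: /22
Number of subnets: 8 = 2^3
New prefix = 22 - 3 = 19
Supernet: 103.192.160.0/19


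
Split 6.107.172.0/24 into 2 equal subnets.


New prefix = 24 + 1 = 25
Each subnet has 128 addresses
  6.107.172.0/25
  6.107.172.128/25
Subnets: 6.107.172.0/25, 6.107.172.128/25


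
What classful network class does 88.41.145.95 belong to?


First octet: 88
Binary: 01011000
0xxxxxxx -> Class A (1-126)
Class A, default mask 255.0.0.0 (/8)


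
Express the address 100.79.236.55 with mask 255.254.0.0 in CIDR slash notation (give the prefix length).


Binary: 11111111.11111110.00000000.00000000
Count leading 1s
Prefix: /15


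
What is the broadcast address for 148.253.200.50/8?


Network: 148.0.0.0/8
Host bits = 24
Set all host bits to 1:
Broadcast: 148.255.255.255


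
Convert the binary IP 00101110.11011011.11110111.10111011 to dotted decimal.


00101110 = 46
11011011 = 219
11110111 = 247
10111011 = 187
IP: 46.219.247.187


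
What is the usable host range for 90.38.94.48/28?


Network: 90.38.94.48
Broadcast: 90.38.94.63
First usable = network + 1
Last usable = broadcast - 1
Range: 90.38.94.49 to 90.38.94.62


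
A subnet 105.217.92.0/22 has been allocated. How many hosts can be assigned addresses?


Host bits = 32 - 22 = 10
Total addresses = 2^10 = 1024
Usable = total - 2 (network and broadcast)
Usable hosts: 1022


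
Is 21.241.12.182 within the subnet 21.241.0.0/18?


Subnet network: 21.241.0.0
Test IP AND mask: 21.241.0.0
Yes, 21.241.12.182 is in 21.241.0.0/18


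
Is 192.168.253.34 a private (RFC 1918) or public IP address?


RFC 1918 private ranges:
  10.0.0.0/8 (10.0.0.0 - 10.255.255.255)
  172.16.0.0/12 (172.16.0.0 - 172.31.255.255)
  192.168.0.0/16 (192.168.0.0 - 192.168.255.255)
Private (in 192.168.0.0/16)


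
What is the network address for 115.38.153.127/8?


IP:   01110011.00100110.10011001.01111111
Mask: 11111111.00000000.00000000.00000000
AND operation:
Net:  01110011.00000000.00000000.00000000
Network: 115.0.0.0/8


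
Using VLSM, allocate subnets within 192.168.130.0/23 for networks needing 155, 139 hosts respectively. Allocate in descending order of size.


155 hosts -> /24 (254 usable): 192.168.130.0/24
139 hosts -> /24 (254 usable): 192.168.131.0/24
Allocation: 192.168.130.0/24 (155 hosts, 254 usable); 192.168.131.0/24 (139 hosts, 254 usable)


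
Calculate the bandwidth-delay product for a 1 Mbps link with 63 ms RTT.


BDP = bandwidth * RTT
= 1 Mbps * 63 ms
= 1 * 1e6 * 63 / 1000 bits
= 63000 bits
= 7875 bytes
= 7.6904 KB
BDP = 63000 bits (7875 bytes)


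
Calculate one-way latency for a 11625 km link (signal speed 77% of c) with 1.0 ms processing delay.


Speed = 0.77 * 3e5 km/s = 231000 km/s
Propagation delay = 11625 / 231000 = 0.0503 s = 50.3247 ms
Processing delay = 1.0 ms
Total one-way latency = 51.3247 ms


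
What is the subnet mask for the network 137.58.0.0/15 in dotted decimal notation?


/15 means 15 network bits, 17 host bits
Binary: 11111111111111100000000000000000
Mask: 255.254.0.0


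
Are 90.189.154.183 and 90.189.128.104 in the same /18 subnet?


Mask: 255.255.192.0
90.189.154.183 AND mask = 90.189.128.0
90.189.128.104 AND mask = 90.189.128.0
Yes, same subnet (90.189.128.0)
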